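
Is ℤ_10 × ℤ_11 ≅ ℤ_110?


Comparing ℤ_10 × ℤ_11 and ℤ_110:
gcd(10,11) = 1, so ℤ_10 × ℤ_11 ≅ ℤ_110 (CRT)

Yes, ℤ_10 × ℤ_11 ≅ ℤ_110


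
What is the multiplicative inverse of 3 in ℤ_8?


Use the extended Euclidean algorithm to write 1 = 3·s + 8·t; then s mod 8 is the inverse.
Euclidean algorithm:
  3 = 0·8 + 3
  8 = 2·3 + 2
  3 = 1·2 + 1
  2 = 2·1 + 0
gcd(3,8) = 1
Back-substitution gives: 3·(3) + 8·(-1) = 1
So 3⁻¹ ≡ 3 ≡ 3 (mod 8)
Check: 3 × 3 = 9 ≡ 1 (mod 8) ✓

3⁻¹ ≡ 3 (mod 8)


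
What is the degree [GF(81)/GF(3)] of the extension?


GF(81) = GF(3^4), so the extension degree is 4

[GF(81)/GF(3)] = 4


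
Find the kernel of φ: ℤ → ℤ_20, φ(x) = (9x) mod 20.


Kernel = preimage of identity
ker(φ) = {x ∈ ℤ : 9x ≡ 0 (mod 20)}. gcd(9,20) = 1, so 9x ≡ 0 (mod 20) ⟺ x ≡ 0 (mod 20/1 = 20). Hence ker(φ) = 20ℤ

ker(φ) = 20ℤ


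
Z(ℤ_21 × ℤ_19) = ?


Z(G) = {g ∈ G | gx = xg for all x ∈ G}
Direct product of abelian groups is abelian, so Z(G) = G

Z(ℤ_21 × ℤ_19) = ℤ_21 × ℤ_19


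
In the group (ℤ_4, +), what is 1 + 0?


Operation: addition mod 4
1 + 0 = (a + b) mod 4 with a = 1, b = 0

1 + 0 = 1


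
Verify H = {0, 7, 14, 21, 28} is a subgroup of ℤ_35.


Subgroup test for H = {0, 7, 14, 21, 28} in (ℤ_35, +):
(1) 0 ∈ H? Yes
(2) Closure: for all a,b ∈ H, (a+b) mod 35 ∈ H? Yes
(3) Inverses: for all a ∈ H, -a mod 35 ∈ H? Yes

Yes, H is a subgroup of ℤ_35


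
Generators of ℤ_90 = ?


g generates ℤ_n iff gcd(g,n) = 1
Prime factors of 90: 2, 3, 5
Generators are g ∈ {1,...,89} not divisible by any of these primes.
Generators: {1, 7, 11, 13, 17, 19, 23, 29, 31, 37, 41, 43, 47, 49, 53, 59, 61, 67, 71, 73, 77, 79, 83, 89}
Number of generators = φ(90) = 24

Generators of ℤ_90 = {1, 7, 11, 13, 17, 19, 23, 29, 31, 37, 41, 43, 47, 49, 53, 59, 61, 67, 71, 73, 77, 79, 83, 89}


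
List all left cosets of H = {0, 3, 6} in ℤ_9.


H = {0, 3, 6}, |H| = 3
Number of cosets = |G|/|H| = 9/3 = 3
0 + H = {0, 3, 6}
1 + H = {1, 4, 7}
2 + H = {2, 5, 8}

Cosets: 0+H={0,3,6}; 1+H={1,4,7}; 2+H={2,5,8}


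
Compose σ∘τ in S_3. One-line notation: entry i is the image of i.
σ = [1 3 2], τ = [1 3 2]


σ∘τ: apply τ first, then σ
1 →τ 1 →σ 1
2 →τ 3 →σ 2
3 →τ 2 →σ 3

σ∘τ = [1 2 3]


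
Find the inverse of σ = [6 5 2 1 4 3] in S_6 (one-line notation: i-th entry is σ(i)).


To find σ⁻¹, swap domain and range:
σ(1) = 6 → σ⁻¹(6) = 1
σ(2) = 5 → σ⁻¹(5) = 2
σ(3) = 2 → σ⁻¹(2) = 3
σ(4) = 1 → σ⁻¹(1) = 4
σ(5) = 4 → σ⁻¹(4) = 5
σ(6) = 3 → σ⁻¹(3) = 6

σ⁻¹ = [4 3 6 5 2 1]


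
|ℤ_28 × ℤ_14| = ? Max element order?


|ℤ_28 × ℤ_14| = 28 × 14 = 392
Max element order = lcm(28,14) = 28
Cyclic? No (gcd=14)

|ℤ_28×ℤ_14| = 392, max element order = 28


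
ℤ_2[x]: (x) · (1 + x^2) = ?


Expand and collect like terms; reduce coefficients mod 2:
x^0: 0·1 = 0 ≡ 0 (mod 2)
x^1: 0·0 + 1·1 = 1 ≡ 1 (mod 2)
x^2: 0·1 + 1·0 = 0 ≡ 0 (mod 2)
x^3: 1·1 = 1 ≡ 1 (mod 2)
Result: x + x^3

f · g = x + x^3


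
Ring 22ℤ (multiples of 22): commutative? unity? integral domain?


22ℤ is a commutative ring under +,× but has no multiplicative identity (1 ∉ 22ℤ); it has no zero divisors, but without unity it is not an integral domain
Commutative: Yes
Integral domain: No
Has unity: No

22ℤ (multiples of 22): Commutative=Yes, Unity=No


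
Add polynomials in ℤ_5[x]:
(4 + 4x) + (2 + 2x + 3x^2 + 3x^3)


Add coefficients mod 5:
x^0: 4 + 2 = 1 (mod 5)
x^1: 4 + 2 = 1 (mod 5)
x^2: 0 + 3 = 3 (mod 5)
x^3: 0 + 3 = 3 (mod 5)
Result: 1 + x + 3x^2 + 3x^3

f + g = 1 + x + 3x^2 + 3x^3


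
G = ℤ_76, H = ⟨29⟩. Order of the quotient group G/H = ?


|⟨29⟩| = n / gcd(29, 76) = 76 / 1 = 76
H is normal (ℤ_76 is abelian).
|G/H| = |G| / |H| = 76 / 76 = 1

|G/H| = 1


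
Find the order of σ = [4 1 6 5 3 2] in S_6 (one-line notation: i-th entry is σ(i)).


Cycle decomposition: (1 4 5 3 6 2)
Cycle lengths: 6
Order = lcm(6) = 6

ord(σ) = 6


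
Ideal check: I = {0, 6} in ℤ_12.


Check ideal conditions for I = {0, 6} in ℤ_12:
(1) I is an additive subgroup? Yes
(2) For r ∈ ℤ_12 and a ∈ I: r·a ∈ I? Yes

Yes, I is an ideal of ℤ_12


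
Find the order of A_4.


|A_n| = n!/2 (even permutations)
|A_4| = 4!/2 = 24/2 = 12

|A_4| = 12


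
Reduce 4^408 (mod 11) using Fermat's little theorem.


Fermat's little theorem: if p is prime and gcd(a,p)=1, then a^(p-1) ≡ 1 (mod p)
p = 11 is prime, gcd(4,11) = 1
Reduce exponent: 408 mod 10 = 8
So 4^408 ≡ 4^8 (mod 11)
4^8 mod 11 = 9

4^408 ≡ 9 (mod 11)


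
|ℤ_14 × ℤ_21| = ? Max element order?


|ℤ_14 × ℤ_21| = 14 × 21 = 294
Max element order = lcm(14,21) = 42
Cyclic? No (gcd=7)

|ℤ_14×ℤ_21| = 294, max element order = 42


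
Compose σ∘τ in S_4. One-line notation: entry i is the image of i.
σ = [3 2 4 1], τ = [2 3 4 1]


σ∘τ: apply τ first, then σ
1 →τ 2 →σ 2
2 →τ 3 →σ 4
3 →τ 4 →σ 1
4 →τ 1 →σ 3

σ∘τ = [2 4 1 3]


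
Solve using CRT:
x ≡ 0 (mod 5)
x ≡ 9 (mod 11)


m₁ = 5, m₂ = 11, gcd = 1, so CRT applies. M = m₁·m₂ = 55
Let M₁ = M/m₁ = 11, M₂ = M/m₂ = 5
Find y₁ ≡ M₁⁻¹ (mod m₁): 11⁻¹ ≡ 1 (mod 5)
Find y₂ ≡ M₂⁻¹ (mod m₂): 5⁻¹ ≡ 9 (mod 11)
x = a₁·M₁·y₁ + a₂·M₂·y₂ = 0·11·1 + 9·5·9 = 405
Reduce mod 55: x ≡ 20
Check: 20 mod 5 = 0 ✓, 20 mod 11 = 9 ✓

x ≡ 20 (mod 55)


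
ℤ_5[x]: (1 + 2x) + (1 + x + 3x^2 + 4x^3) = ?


Add coefficients mod 5:
x^0: 1 + 1 = 2 (mod 5)
x^1: 2 + 1 = 3 (mod 5)
x^2: 0 + 3 = 3 (mod 5)
x^3: 0 + 4 = 4 (mod 5)
Result: 2 + 3x + 3x^2 + 4x^3

f + g = 2 + 3x + 3x^2 + 4x^3


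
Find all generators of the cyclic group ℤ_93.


g generates ℤ_n iff gcd(g,n) = 1
Prime factors of 93: 3, 31
Generators are g ∈ {1,...,92} not divisible by any of these primes.
Generators: {1, 2, 4, 5, 7, 8, 10, 11, 13, 14, 16, 17, 19, 20, 22, 23, 25, 26, 28, 29, 32, 34, 35, 37, 38, 40, 41, 43, 44, 46, 47, 49, 50, 52, 53, 55, 56, 58, 59, 61, 64, 65, 67, 68, 70, 71, 73, 74, 76, 77, 79, 80, 82, 83, 85, 86, 88, 89, 91, 92}
Number of generators = φ(93) = 60

Generators of ℤ_93 = {1, 2, 4, 5, 7, 8, 10, 11, 13, 14, 16, 17, 19, 20, 22, 23, 25, 26, 28, 29, 32, 34, 35, 37, 38, 40, 41, 43, 44, 46, 47, 49, 50, 52, 53, 55, 56, 58, 59, 61, 64, 65, 67, 68, 70, 71, 73, 74, 76, 77, 79, 80, 82, 83, 85, 86, 88, 89, 91, 92}


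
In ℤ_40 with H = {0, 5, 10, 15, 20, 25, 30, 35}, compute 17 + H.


17 + H = {17 + h (mod 40) : h ∈ H}
17+0=17, 17+5=22, 17+10=27, 17+15=32, 17+20=37, 17+25=2, 17+30=7, 17+35=12
17 + H = {2, 7, 12, 17, 22, 27, 32, 37} = 2 + H

17 + H = {2, 7, 12, 17, 22, 27, 32, 37}


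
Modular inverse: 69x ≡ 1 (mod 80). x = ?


Use the extended Euclidean algorithm to write 1 = 69·s + 80·t; then s mod 80 is the inverse.
Euclidean algorithm:
  69 = 0·80 + 69
  80 = 1·69 + 11
  69 = 6·11 + 3
  11 = 3·3 + 2
  3 = 1·2 + 1
  2 = 2·1 + 0
gcd(69,80) = 1
Back-substitution gives: 69·(29) + 80·(-25) = 1
So 69⁻¹ ≡ 29 ≡ 29 (mod 80)
Check: 69 × 29 = 2001 ≡ 1 (mod 80) ✓

69⁻¹ ≡ 29 (mod 80)


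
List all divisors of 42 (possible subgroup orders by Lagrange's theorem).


Lagrange's theorem: |H| divides |G|
|G| = 42
Divisors of 42: 1, 2, 3, 6, 7, 14, 21, 42

Possible subgroup orders: {1, 2, 3, 6, 7, 14, 21, 42}


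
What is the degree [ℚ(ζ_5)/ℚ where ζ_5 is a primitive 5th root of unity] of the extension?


[ℚ(ζ_n):ℚ] = deg Φ_n(x) = φ(n). Here φ(5) = 4

[ℚ(ζ_5)/ℚ where ζ_5 is a primitive 5th root of unity] = 4


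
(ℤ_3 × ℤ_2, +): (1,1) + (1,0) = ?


Operation: componentwise addition mod (3, 2)
(1,1) + (1,0) = ((a₁+b₁) mod 3, (a₂+b₂) mod 2) with a = (1,1), b = (1,0)

(1,1) + (1,0) = (2,1)


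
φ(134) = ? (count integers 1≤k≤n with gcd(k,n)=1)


Factor n: 134 = 2 × 67
φ(n) = n · ∏(1 - 1/p) over distinct primes p | n
φ(134) = 134 · (1 - 1/2) · (1 - 1/67) = 66

φ(134) = 66


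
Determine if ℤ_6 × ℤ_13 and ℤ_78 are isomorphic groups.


Comparing ℤ_6 × ℤ_13 and ℤ_78:
gcd(6,13) = 1, so ℤ_6 × ℤ_13 ≅ ℤ_78 (CRT)

Yes, ℤ_6 × ℤ_13 ≅ ℤ_78


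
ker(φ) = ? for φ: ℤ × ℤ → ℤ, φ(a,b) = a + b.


Kernel = preimage of identity
ker(φ) = {(a,b) ∈ ℤ² | a+b = 0} = {(a,-a) | a ∈ ℤ}

ker(φ) = {(a,-a) | a ∈ ℤ}


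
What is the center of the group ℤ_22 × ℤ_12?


Z(G) = {g ∈ G | gx = xg for all x ∈ G}
Direct product of abelian groups is abelian, so Z(G) = G

Z(ℤ_22 × ℤ_12) = ℤ_22 × ℤ_12


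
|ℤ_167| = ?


ℤ_n has n elements.

|ℤ_167| = 167


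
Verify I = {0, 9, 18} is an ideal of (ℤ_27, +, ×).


Check ideal conditions for I = {0, 9, 18} in ℤ_27:
(1) I is an additive subgroup? Yes
(2) For r ∈ ℤ_27 and a ∈ I: r·a ∈ I? Yes

Yes, I is an ideal of ℤ_27


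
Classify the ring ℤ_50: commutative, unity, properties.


ℤ_50 is a commutative ring with unity 1; 50 = 2×25 is composite, so 2·25 ≡ 0 gives zero divisors (not an integral domain)
Commutative: Yes
Integral domain: No
Has unity: Yes

ℤ_50: Commutative=Yes, Unity=Yes


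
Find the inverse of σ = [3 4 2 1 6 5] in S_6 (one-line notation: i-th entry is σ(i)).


To find σ⁻¹, swap domain and range:
σ(1) = 3 → σ⁻¹(3) = 1
σ(2) = 4 → σ⁻¹(4) = 2
σ(3) = 2 → σ⁻¹(2) = 3
σ(4) = 1 → σ⁻¹(1) = 4
σ(5) = 6 → σ⁻¹(6) = 5
σ(6) = 5 → σ⁻¹(5) = 6

σ⁻¹ = [4 3 1 2 6 5]


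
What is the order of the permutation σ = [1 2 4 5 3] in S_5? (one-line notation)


Cycle decomposition: (3 4 5)
Cycle lengths: 3
Order = lcm(3) = 3

ord(σ) = 3


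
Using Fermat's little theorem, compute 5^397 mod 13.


Fermat's little theorem: if p is prime and gcd(a,p)=1, then a^(p-1) ≡ 1 (mod p)
p = 13 is prime, gcd(5,13) = 1
Reduce exponent: 397 mod 12 = 1
So 5^397 ≡ 5^1 (mod 13)
5^1 mod 13 = 5

5^397 ≡ 5 (mod 13)


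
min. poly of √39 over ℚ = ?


√39 satisfies x² - 39 = 0, irreducible over ℚ since 39 is squarefree

Minimal polynomial: x² - 39


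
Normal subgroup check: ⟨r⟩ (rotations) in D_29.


H = ⟨r⟩ (rotations) in D_29
The rotation subgroup ⟨r⟩ has index 2 in D_29, so it is normal

Yes, normal subgroup


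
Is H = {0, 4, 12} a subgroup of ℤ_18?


Subgroup test for H = {0, 4, 12} in (ℤ_18, +):
(1) 0 ∈ H? Yes
(2) Closure: for all a,b ∈ H, (a+b) mod 18 ∈ H? No  [counterexample: 4 + 4 = 8 ∉ H]
(3) Inverses: for all a ∈ H, -a mod 18 ∈ H? No

No, H is not a subgroup of ℤ_18


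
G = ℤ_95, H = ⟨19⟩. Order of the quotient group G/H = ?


|⟨19⟩| = n / gcd(19, 95) = 95 / 19 = 5
H is normal (ℤ_95 is abelian).
|G/H| = |G| / |H| = 95 / 5 = 19

|G/H| = 19


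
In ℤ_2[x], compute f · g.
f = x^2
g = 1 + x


Expand and collect like terms; reduce coefficients mod 2:
x^0: 0·1 = 0 ≡ 0 (mod 2)
x^1: 0·1 + 0·1 = 0 ≡ 0 (mod 2)
x^2: 0·1 + 1·1 = 1 ≡ 1 (mod 2)
x^3: 1·1 = 1 ≡ 1 (mod 2)
Result: x^2 + x^3

f · g = x^2 + x^3


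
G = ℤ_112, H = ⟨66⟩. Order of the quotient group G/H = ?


|⟨66⟩| = n / gcd(66, 112) = 112 / 2 = 56
H is normal (ℤ_112 is abelian).
|G/H| = |G| / |H| = 112 / 56 = 2

|G/H| = 2


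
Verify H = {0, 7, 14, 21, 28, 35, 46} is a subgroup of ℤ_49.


Subgroup test for H = {0, 7, 14, 21, 28, 35, 46} in (ℤ_49, +):
(1) 0 ∈ H? Yes
(2) Closure: for all a,b ∈ H, (a+b) mod 49 ∈ H? No  [counterexample: 7 + 35 = 42 ∉ H]
(3) Inverses: for all a ∈ H, -a mod 49 ∈ H? No

No, H is not a subgroup of ℤ_49


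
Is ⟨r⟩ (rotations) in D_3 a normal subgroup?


H = ⟨r⟩ (rotations) in D_3
The rotation subgroup ⟨r⟩ has index 2 in D_3, so it is normal

Yes, normal subgroup


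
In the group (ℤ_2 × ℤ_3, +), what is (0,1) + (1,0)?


Operation: componentwise addition mod (2, 3)
(0,1) + (1,0) = ((a₁+b₁) mod 2, (a₂+b₂) mod 3) with a = (0,1), b = (1,0)

(0,1) + (1,0) = (1,1)


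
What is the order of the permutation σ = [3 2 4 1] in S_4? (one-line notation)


Cycle decomposition: (1 3 4)
Cycle lengths: 3
Order = lcm(3) = 3

ord(σ) = 3


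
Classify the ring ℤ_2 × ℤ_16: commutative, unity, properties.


Direct product ring; commutative with unity (1,1); but (1,0)·(0,1) = (0,0) gives zero divisors, so not an integral domain
Commutative: Yes
Integral domain: No
Has unity: Yes

ℤ_2 × ℤ_16: Commutative=Yes, Unity=Yes


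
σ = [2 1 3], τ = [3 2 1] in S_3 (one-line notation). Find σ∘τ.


σ∘τ: apply τ first, then σ
1 →τ 3 →σ 3
2 →τ 2 →σ 1
3 →τ 1 →σ 2

σ∘τ = [3 1 2]


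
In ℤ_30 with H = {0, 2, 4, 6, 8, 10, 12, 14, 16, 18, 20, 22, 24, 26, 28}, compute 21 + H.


21 + H = {21 + h (mod 30) : h ∈ H}
21+0=21, 21+2=23, 21+4=25, 21+6=27, 21+8=29, 21+10=1, 21+12=3, 21+14=5, 21+16=7, 21+18=9, 21+20=11, 21+22=13, 21+24=15, 21+26=17, 21+28=19
21 + H = {1, 3, 5, 7, 9, 11, 13, 15, 17, 19, 21, 23, 25, 27, 29} = 1 + H

21 + H = {1, 3, 5, 7, 9, 11, 13, 15, 17, 19, 21, 23, 25, 27, 29}


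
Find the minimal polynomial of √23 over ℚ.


√23 satisfies x² - 23 = 0, irreducible over ℚ since 23 is squarefree

Minimal polynomial: x² - 23


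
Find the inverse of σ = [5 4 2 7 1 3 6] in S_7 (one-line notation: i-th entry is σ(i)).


To find σ⁻¹, swap domain and range:
σ(1) = 5 → σ⁻¹(5) = 1
σ(2) = 4 → σ⁻¹(4) = 2
σ(3) = 2 → σ⁻¹(2) = 3
σ(4) = 7 → σ⁻¹(7) = 4
σ(5) = 1 → σ⁻¹(1) = 5
σ(6) = 3 → σ⁻¹(3) = 6
σ(7) = 6 → σ⁻¹(6) = 7

σ⁻¹ = [5 3 6 2 1 7 4]


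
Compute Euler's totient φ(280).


Factor n: 280 = 2^3 × 5 × 7
φ(n) = n · ∏(1 - 1/p) over distinct primes p | n
φ(280) = 280 · (1 - 1/2) · (1 - 1/5) · (1 - 1/7) = 96

φ(280) = 96


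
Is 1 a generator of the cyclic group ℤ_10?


g generates ℤ_n iff gcd(g, n) = 1
gcd(1, 10) = 1
Since gcd = 1, 1 is a generator.

Yes, 1 generates ℤ_10


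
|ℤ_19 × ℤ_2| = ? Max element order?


|ℤ_19 × ℤ_2| = 19 × 2 = 38
Max element order = lcm(19,2) = 38
Cyclic? Yes (gcd=1)

|ℤ_19×ℤ_2| = 38, max element order = 38


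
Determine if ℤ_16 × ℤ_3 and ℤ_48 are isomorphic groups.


Comparing ℤ_16 × ℤ_3 and ℤ_48:
gcd(16,3) = 1, so ℤ_16 × ℤ_3 ≅ ℤ_48 (CRT)

Yes, ℤ_16 × ℤ_3 ≅ ℤ_48


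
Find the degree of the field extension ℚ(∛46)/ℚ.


∛46 has minimal polynomial x³ - 46 (irreducible over ℚ since 46 is not a perfect cube)

[ℚ(∛46)/ℚ] = 3


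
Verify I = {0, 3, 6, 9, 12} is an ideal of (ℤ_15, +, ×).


Check ideal conditions for I = {0, 3, 6, 9, 12} in ℤ_15:
(1) I is an additive subgroup? Yes
(2) For r ∈ ℤ_15 and a ∈ I: r·a ∈ I? Yes

Yes, I is an ideal of ℤ_15


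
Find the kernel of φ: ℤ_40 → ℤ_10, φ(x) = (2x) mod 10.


Kernel = preimage of identity
ker(φ) = {x ∈ ℤ_40 : 2x ≡ 0 (mod 10)}. Since 10 | 40, φ is well-defined. The kernel is the cyclic subgroup ⟨5⟩ of ℤ_40 (order 8), i.e. {0, 5, 10, 15, 20, 25, 30, 35}

ker(φ) = {0, 5, 10, 15, 20, 25, 30, 35}


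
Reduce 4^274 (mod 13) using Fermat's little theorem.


Fermat's little theorem: if p is prime and gcd(a,p)=1, then a^(p-1) ≡ 1 (mod p)
p = 13 is prime, gcd(4,13) = 1
Reduce exponent: 274 mod 12 = 10
So 4^274 ≡ 4^10 (mod 13)
4^10 mod 13 = 9

4^274 ≡ 9 (mod 13)


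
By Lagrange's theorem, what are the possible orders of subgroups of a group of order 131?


Lagrange's theorem: |H| divides |G|
|G| = 131
Divisors of 131: 1, 131

Possible subgroup orders: {1, 131}


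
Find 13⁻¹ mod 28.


Use the extended Euclidean algorithm to write 1 = 13·s + 28·t; then s mod 28 is the inverse.
Euclidean algorithm:
  13 = 0·28 + 13
  28 = 2·13 + 2
  13 = 6·2 + 1
  2 = 2·1 + 0
gcd(13,28) = 1
Back-substitution gives: 13·(13) + 28·(-6) = 1
So 13⁻¹ ≡ 13 ≡ 13 (mod 28)
Check: 13 × 13 = 169 ≡ 1 (mod 28) ✓

13⁻¹ ≡ 13 (mod 28)


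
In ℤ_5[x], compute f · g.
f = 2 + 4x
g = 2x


Expand and collect like terms; reduce coefficients mod 5:
x^0: 2·0 = 0 ≡ 0 (mod 5)
x^1: 2·2 + 4·0 = 4 ≡ 4 (mod 5)
x^2: 4·2 = 8 ≡ 3 (mod 5)
Result: 4x + 3x^2

f · g = 4x + 3x^2


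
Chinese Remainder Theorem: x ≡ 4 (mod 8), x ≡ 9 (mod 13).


m₁ = 8, m₂ = 13, gcd = 1, so CRT applies. M = m₁·m₂ = 104
Let M₁ = M/m₁ = 13, M₂ = M/m₂ = 8
Find y₁ ≡ M₁⁻¹ (mod m₁): 13⁻¹ ≡ 5 (mod 8)
Find y₂ ≡ M₂⁻¹ (mod m₂): 8⁻¹ ≡ 5 (mod 13)
x = a₁·M₁·y₁ + a₂·M₂·y₂ = 4·13·5 + 9·8·5 = 620
Reduce mod 104: x ≡ 100
Check: 100 mod 8 = 4 ✓, 100 mod 13 = 9 ✓

x ≡ 100 (mod 104)


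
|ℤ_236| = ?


ℤ_n has n elements.

|ℤ_236| = 236


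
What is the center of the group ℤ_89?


Z(G) = {g ∈ G | gx = xg for all x ∈ G}
ℤ_89 is abelian, so Z(G) = G

Z(ℤ_89) = ℤ_89


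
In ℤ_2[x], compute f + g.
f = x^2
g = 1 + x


Add coefficients mod 2:
x^0: 0 + 1 = 1 (mod 2)
x^1: 0 + 1 = 1 (mod 2)
x^2: 1 + 0 = 1 (mod 2)
Result: 1 + x + x^2

f + g = 1 + x + x^2


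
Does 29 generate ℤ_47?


g generates ℤ_n iff gcd(g, n) = 1
gcd(29, 47) = 1
Since gcd = 1, 29 is a generator.

Yes, 29 generates ℤ_47


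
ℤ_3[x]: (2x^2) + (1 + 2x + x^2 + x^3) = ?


Add coefficients mod 3:
x^0: 0 + 1 = 1 (mod 3)
x^1: 0 + 2 = 2 (mod 3)
x^2: 2 + 1 = 0 (mod 3)
x^3: 0 + 1 = 1 (mod 3)
Result: 1 + 2x + x^3

f + g = 1 + 2x + x^3


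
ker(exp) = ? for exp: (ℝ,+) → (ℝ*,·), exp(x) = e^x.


Kernel = preimage of identity
ker(exp) = {x ∈ ℝ | e^x = 1} = {0}

ker(exp) = {0}


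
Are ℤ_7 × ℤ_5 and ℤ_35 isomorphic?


Comparing ℤ_7 × ℤ_5 and ℤ_35:
gcd(7,5) = 1, so ℤ_7 × ℤ_5 ≅ ℤ_35 (CRT)

Yes, ℤ_7 × ℤ_5 ≅ ℤ_35


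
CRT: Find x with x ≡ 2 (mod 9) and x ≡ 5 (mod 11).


m₁ = 9, m₂ = 11, gcd = 1, so CRT applies. M = m₁·m₂ = 99
Let M₁ = M/m₁ = 11, M₂ = M/m₂ = 9
Find y₁ ≡ M₁⁻¹ (mod m₁): 11⁻¹ ≡ 5 (mod 9)
Find y₂ ≡ M₂⁻¹ (mod m₂): 9⁻¹ ≡ 5 (mod 11)
x = a₁·M₁·y₁ + a₂·M₂·y₂ = 2·11·5 + 5·9·5 = 335
Reduce mod 99: x ≡ 38
Check: 38 mod 9 = 2 ✓, 38 mod 11 = 5 ✓

x ≡ 38 (mod 99)


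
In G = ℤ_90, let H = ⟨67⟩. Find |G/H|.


|⟨67⟩| = n / gcd(67, 90) = 90 / 1 = 90
H is normal (ℤ_90 is abelian).
|G/H| = |G| / |H| = 90 / 90 = 1

|G/H| = 1


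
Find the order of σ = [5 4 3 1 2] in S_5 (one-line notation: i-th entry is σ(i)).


Cycle decomposition: (1 5 2 4)
Cycle lengths: 4
Order = lcm(4) = 4

ord(σ) = 4


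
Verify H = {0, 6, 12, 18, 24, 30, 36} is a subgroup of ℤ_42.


Subgroup test for H = {0, 6, 12, 18, 24, 30, 36} in (ℤ_42, +):
(1) 0 ∈ H? Yes
(2) Closure: for all a,b ∈ H, (a+b) mod 42 ∈ H? Yes
(3) Inverses: for all a ∈ H, -a mod 42 ∈ H? Yes

Yes, H is a subgroup of ℤ_42


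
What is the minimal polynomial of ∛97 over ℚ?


∛97 satisfies x³ - 97 = 0, irreducible over ℚ (no rational root; 97 is not a perfect cube)

Minimal polynomial: x³ - 97


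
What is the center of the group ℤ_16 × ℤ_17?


Z(G) = {g ∈ G | gx = xg for all x ∈ G}
Direct product of abelian groups is abelian, so Z(G) = G

Z(ℤ_16 × ℤ_17) = ℤ_16 × ℤ_17


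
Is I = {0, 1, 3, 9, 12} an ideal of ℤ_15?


Check ideal conditions for I = {0, 1, 3, 9, 12} in ℤ_15:
(1) I is an additive subgroup? No
(2) For r ∈ ℤ_15 and a ∈ I: r·a ∈ I? No  [counterexample: r=2, a=1, r·a mod 15 = 2 ∉ I]

No, I is not an ideal of ℤ_15


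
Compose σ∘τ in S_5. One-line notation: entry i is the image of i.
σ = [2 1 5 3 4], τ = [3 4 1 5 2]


σ∘τ: apply τ first, then σ
1 →τ 3 →σ 5
2 →τ 4 →σ 3
3 →τ 1 →σ 2
4 →τ 5 →σ 4
5 →τ 2 →σ 1

σ∘τ = [5 3 2 4 1]


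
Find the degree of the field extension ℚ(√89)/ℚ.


√89 has minimal polynomial x² - 89 (irreducible over ℚ since 89 is squarefree)

[ℚ(√89)/ℚ] = 2


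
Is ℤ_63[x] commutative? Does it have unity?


ℤ_63 has zero divisors (3·21 ≡ 0), and these lift to constant zero divisors in ℤ_63[x]; so not an integral domain
Commutative: Yes
Integral domain: No
Has unity: Yes

ℤ_63[x]: Commutative=Yes, Unity=Yes


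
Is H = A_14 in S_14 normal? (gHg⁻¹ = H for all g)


H = A_14 in S_14
A_14 has index 2 in S_14, and every subgroup of index 2 is normal

Yes, normal subgroup


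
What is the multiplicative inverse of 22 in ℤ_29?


Use the extended Euclidean algorithm to write 1 = 22·s + 29·t; then s mod 29 is the inverse.
Euclidean algorithm:
  22 = 0·29 + 22
  29 = 1·22 + 7
  22 = 3·7 + 1
  7 = 7·1 + 0
gcd(22,29) = 1
Back-substitution gives: 22·(4) + 29·(-3) = 1
So 22⁻¹ ≡ 4 ≡ 4 (mod 29)
Check: 22 × 4 = 88 ≡ 1 (mod 29) ✓

22⁻¹ ≡ 4 (mod 29)


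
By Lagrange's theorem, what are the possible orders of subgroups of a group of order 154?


Lagrange's theorem: |H| divides |G|
|G| = 154
Divisors of 154: 1, 2, 7, 11, 14, 22, 77, 154

Possible subgroup orders: {1, 2, 7, 11, 14, 22, 77, 154}


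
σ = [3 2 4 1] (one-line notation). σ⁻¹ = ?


To find σ⁻¹, swap domain and range:
σ(1) = 3 → σ⁻¹(3) = 1
σ(2) = 2 → σ⁻¹(2) = 2
σ(3) = 4 → σ⁻¹(4) = 3
σ(4) = 1 → σ⁻¹(1) = 4

σ⁻¹ = [4 2 1 3]


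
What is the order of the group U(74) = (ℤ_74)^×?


U(n) is the group of units mod n; |U(n)| = φ(n)
|U(74)| = φ(74) = 36

|U(74) = (ℤ_74)^×| = 36


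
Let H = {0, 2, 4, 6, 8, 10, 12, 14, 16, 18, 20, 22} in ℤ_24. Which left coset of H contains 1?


1 + H = {1 + h (mod 24) : h ∈ H}
1+0=1, 1+2=3, 1+4=5, 1+6=7, 1+8=9, 1+10=11, 1+12=13, 1+14=15, 1+16=17, 1+18=19, 1+20=21, 1+22=23

1 + H = {1, 3, 5, 7, 9, 11, 13, 15, 17, 19, 21, 23}


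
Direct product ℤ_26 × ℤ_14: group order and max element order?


|ℤ_26 × ℤ_14| = 26 × 14 = 364
Max element order = lcm(26,14) = 182
Cyclic? No (gcd=2)

|ℤ_26×ℤ_14| = 364, max element order = 182


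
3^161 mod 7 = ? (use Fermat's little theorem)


Fermat's little theorem: if p is prime and gcd(a,p)=1, then a^(p-1) ≡ 1 (mod p)
p = 7 is prime, gcd(3,7) = 1
Reduce exponent: 161 mod 6 = 5
So 3^161 ≡ 3^5 (mod 7)
3^5 mod 7 = 5

3^161 ≡ 5 (mod 7)


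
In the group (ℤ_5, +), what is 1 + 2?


Operation: addition mod 5
1 + 2 = (a + b) mod 5 with a = 1, b = 2

1 + 2 = 3


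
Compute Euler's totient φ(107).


Factor n: 107 = 107
φ(n) = n · ∏(1 - 1/p) over distinct primes p | n
φ(107) = 107 · (1 - 1/107) = 106

φ(107) = 106


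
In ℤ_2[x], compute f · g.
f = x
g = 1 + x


Expand and collect like terms; reduce coefficients mod 2:
x^0: 0·1 = 0 ≡ 0 (mod 2)
x^1: 0·1 + 1·1 = 1 ≡ 1 (mod 2)
x^2: 1·1 = 1 ≡ 1 (mod 2)
Result: x + x^2

f · g = x + x^2


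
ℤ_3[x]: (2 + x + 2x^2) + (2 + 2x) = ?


Add coefficients mod 3:
x^0: 2 + 2 = 1 (mod 3)
x^1: 1 + 2 = 0 (mod 3)
x^2: 2 + 0 = 2 (mod 3)
Result: 1 + 2x^2

f + g = 1 + 2x^2


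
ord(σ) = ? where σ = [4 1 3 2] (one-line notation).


Cycle decomposition: (1 4 2)
Cycle lengths: 3
Order = lcm(3) = 3

ord(σ) = 3


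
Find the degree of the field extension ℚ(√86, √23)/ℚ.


[ℚ(√86,√23):ℚ] = [ℚ(√86,√23):ℚ(√86)]·[ℚ(√86):ℚ] = 2·2 = 4

[ℚ(√86, √23)/ℚ] = 4


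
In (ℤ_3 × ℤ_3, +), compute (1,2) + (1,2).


Operation: componentwise addition mod (3, 3)
(1,2) + (1,2) = ((a₁+b₁) mod 3, (a₂+b₂) mod 3) with a = (1,2), b = (1,2)

(1,2) + (1,2) = (2,1)


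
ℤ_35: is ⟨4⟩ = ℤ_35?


g generates ℤ_n iff gcd(g, n) = 1
gcd(4, 35) = 1
Since gcd = 1, 4 is a generator.

Yes, 4 generates ℤ_35


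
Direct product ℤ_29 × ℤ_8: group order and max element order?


|ℤ_29 × ℤ_8| = 29 × 8 = 232
Max element order = lcm(29,8) = 232
Cyclic? Yes (gcd=1)

|ℤ_29×ℤ_8| = 232, max element order = 232


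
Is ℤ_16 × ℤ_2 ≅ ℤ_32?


Comparing ℤ_16 × ℤ_2 and ℤ_32:
gcd(16,2) = 2 ≠ 1. Max element order in ℤ_16×ℤ_2 is lcm(16,2) = 16 < 32, so it has no element of order 32

No, ℤ_16 × ℤ_2 ≇ ℤ_32


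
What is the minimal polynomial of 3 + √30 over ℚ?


Let α = 3 + √30. Then α - 3 = √30, so (α - 3)² = 30, giving α² - 6α - 21 = 0. Degree 2 and α ∉ ℚ, so this is the minimal polynomial.

Minimal polynomial: x² - 6x - 21


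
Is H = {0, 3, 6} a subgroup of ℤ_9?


Subgroup test for H = {0, 3, 6} in (ℤ_9, +):
(1) 0 ∈ H? Yes
(2) Closure: for all a,b ∈ H, (a+b) mod 9 ∈ H? Yes
(3) Inverses: for all a ∈ H, -a mod 9 ∈ H? Yes

Yes, H is a subgroup of ℤ_9


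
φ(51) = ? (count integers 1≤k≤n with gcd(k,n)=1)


Factor n: 51 = 3 × 17
φ(n) = n · ∏(1 - 1/p) over distinct primes p | n
φ(51) = 51 · (1 - 1/3) · (1 - 1/17) = 32

φ(51) = 32


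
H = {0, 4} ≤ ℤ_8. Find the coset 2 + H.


2 + H = {2 + h (mod 8) : h ∈ H}
2+0=2, 2+4=6

2 + H = {2, 6}


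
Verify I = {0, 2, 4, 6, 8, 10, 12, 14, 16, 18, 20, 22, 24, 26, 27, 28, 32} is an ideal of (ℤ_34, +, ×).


Check ideal conditions for I = {0, 2, 4, 6, 8, 10, 12, 14, 16, 18, 20, 22, 24, 26, 27, 28, 32} in ℤ_34:
(1) I is an additive subgroup? No
(2) For r ∈ ℤ_34 and a ∈ I: r·a ∈ I? No  [counterexample: r=2, a=32, r·a mod 34 = 30 ∉ I]

No, I is not an ideal of ℤ_34


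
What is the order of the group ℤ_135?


ℤ_n has n elements.

|ℤ_135| = 135


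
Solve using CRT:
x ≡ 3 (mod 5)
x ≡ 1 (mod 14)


m₁ = 5, m₂ = 14, gcd = 1, so CRT applies. M = m₁·m₂ = 70
Let M₁ = M/m₁ = 14, M₂ = M/m₂ = 5
Find y₁ ≡ M₁⁻¹ (mod m₁): 14⁻¹ ≡ 4 (mod 5)
Find y₂ ≡ M₂⁻¹ (mod m₂): 5⁻¹ ≡ 3 (mod 14)
x = a₁·M₁·y₁ + a₂·M₂·y₂ = 3·14·4 + 1·5·3 = 183
Reduce mod 70: x ≡ 43
Check: 43 mod 5 = 3 ✓, 43 mod 14 = 1 ✓

x ≡ 43 (mod 70)


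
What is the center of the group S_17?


Z(G) = {g ∈ G | gx = xg for all x ∈ G}
S_n is non-abelian for n ≥ 3; Z(S_17) is trivial

Z(S_17) = {e}


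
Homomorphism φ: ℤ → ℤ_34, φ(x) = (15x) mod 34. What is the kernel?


Kernel = preimage of identity
ker(φ) = {x ∈ ℤ : 15x ≡ 0 (mod 34)}. gcd(15,34) = 1, so 15x ≡ 0 (mod 34) ⟺ x ≡ 0 (mod 34/1 = 34). Hence ker(φ) = 34ℤ

ker(φ) = 34ℤ


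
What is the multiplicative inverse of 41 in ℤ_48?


Use the extended Euclidean algorithm to write 1 = 41·s + 48·t; then s mod 48 is the inverse.
Euclidean algorithm:
  41 = 0·48 + 41
  48 = 1·41 + 7
  41 = 5·7 + 6
  7 = 1·6 + 1
  6 = 6·1 + 0
gcd(41,48) = 1
Back-substitution gives: 41·(-7) + 48·(6) = 1
So 41⁻¹ ≡ -7 ≡ 41 (mod 48)
Check: 41 × 41 = 1681 ≡ 1 (mod 48) ✓

41⁻¹ ≡ 41 (mod 48)


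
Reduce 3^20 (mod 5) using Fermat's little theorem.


Fermat's little theorem: if p is prime and gcd(a,p)=1, then a^(p-1) ≡ 1 (mod p)
p = 5 is prime, gcd(3,5) = 1
Reduce exponent: 20 mod 4 = 0
So 3^20 ≡ 3^0 (mod 5)
3^0 = 1

3^20 ≡ 1 (mod 5)


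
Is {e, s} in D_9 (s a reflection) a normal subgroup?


H = {e, s} in D_9 (s a reflection)
r·s·r⁻¹ = sr⁻² ≠ s for n ≥ 3, so {e, s} is not closed under conjugation

No, not a normal subgroup


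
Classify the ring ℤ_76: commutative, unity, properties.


ℤ_76 is a commutative ring with unity 1; 76 = 2×38 is composite, so 2·38 ≡ 0 gives zero divisors (not an integral domain)
Commutative: Yes
Integral domain: No
Has unity: Yes

ℤ_76: Commutative=Yes, Unity=Yes


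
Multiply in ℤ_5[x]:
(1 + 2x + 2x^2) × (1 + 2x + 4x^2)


Expand and collect like terms; reduce coefficients mod 5:
x^0: 1·1 = 1 ≡ 1 (mod 5)
x^1: 1·2 + 2·1 = 4 ≡ 4 (mod 5)
x^2: 1·4 + 2·2 + 2·1 = 10 ≡ 0 (mod 5)
x^3: 2·4 + 2·2 = 12 ≡ 2 (mod 5)
x^4: 2·4 = 8 ≡ 3 (mod 5)
Result: 1 + 4x + 2x^3 + 3x^4

f · g = 1 + 4x + 2x^3 + 3x^4


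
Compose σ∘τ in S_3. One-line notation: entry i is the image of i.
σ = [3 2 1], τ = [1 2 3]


σ∘τ: apply τ first, then σ
1 →τ 1 →σ 3
2 →τ 2 →σ 2
3 →τ 3 →σ 1

σ∘τ = [3 2 1]


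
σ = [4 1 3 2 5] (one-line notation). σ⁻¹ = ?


To find σ⁻¹, swap domain and range:
σ(1) = 4 → σ⁻¹(4) = 1
σ(2) = 1 → σ⁻¹(1) = 2
σ(3) = 3 → σ⁻¹(3) = 3
σ(4) = 2 → σ⁻¹(2) = 4
σ(5) = 5 → σ⁻¹(5) = 5

σ⁻¹ = [2 4 3 1 5]


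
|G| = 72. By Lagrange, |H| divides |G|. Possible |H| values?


Lagrange's theorem: |H| divides |G|
|G| = 72
Divisors of 72: 1, 2, 3, 4, 6, 8, 9, 12, 18, 24, 36, 72

Possible subgroup orders: {1, 2, 3, 4, 6, 8, 9, 12, 18, 24, 36, 72}


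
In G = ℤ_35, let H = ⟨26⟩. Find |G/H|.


|⟨26⟩| = n / gcd(26, 35) = 35 / 1 = 35
H is normal (ℤ_35 is abelian).
|G/H| = |G| / |H| = 35 / 35 = 1

|G/H| = 1


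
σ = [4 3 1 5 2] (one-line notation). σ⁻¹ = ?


To find σ⁻¹, swap domain and range:
σ(1) = 4 → σ⁻¹(4) = 1
σ(2) = 3 → σ⁻¹(3) = 2
σ(3) = 1 → σ⁻¹(1) = 3
σ(4) = 5 → σ⁻¹(5) = 4
σ(5) = 2 → σ⁻¹(2) = 5

σ⁻¹ = [3 5 2 1 4]


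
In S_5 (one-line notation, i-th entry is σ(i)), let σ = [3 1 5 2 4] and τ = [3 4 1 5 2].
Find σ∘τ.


σ∘τ: apply τ first, then σ
1 →τ 3 →σ 5
2 →τ 4 →σ 2
3 →τ 1 →σ 3
4 →τ 5 →σ 4
5 →τ 2 →σ 1

σ∘τ = [5 2 3 4 1]


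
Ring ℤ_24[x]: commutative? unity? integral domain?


ℤ_24 has zero divisors (2·12 ≡ 0), and these lift to constant zero divisors in ℤ_24[x]; so not an integral domain
Commutative: Yes
Integral domain: No
Has unity: Yes

ℤ_24[x]: Commutative=Yes, Unity=Yes


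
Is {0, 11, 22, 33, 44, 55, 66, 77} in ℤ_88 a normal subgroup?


H = {0, 11, 22, 33, 44, 55, 66, 77} in ℤ_88
ℤ_88 is abelian; every subgroup of an abelian group is normal

Yes, normal subgroup


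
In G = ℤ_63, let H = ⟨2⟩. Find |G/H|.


|⟨2⟩| = n / gcd(2, 63) = 63 / 1 = 63
H is normal (ℤ_63 is abelian).
|G/H| = |G| / |H| = 63 / 63 = 1

|G/H| = 1


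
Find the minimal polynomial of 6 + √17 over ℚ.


Let α = 6 + √17. Then α - 6 = √17, so (α - 6)² = 17, giving α² - 12α + 19 = 0. Degree 2 and α ∉ ℚ, so this is the minimal polynomial.

Minimal polynomial: x² - 12x + 19


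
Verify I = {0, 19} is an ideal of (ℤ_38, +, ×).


Check ideal conditions for I = {0, 19} in ℤ_38:
(1) I is an additive subgroup? Yes
(2) For r ∈ ℤ_38 and a ∈ I: r·a ∈ I? Yes

Yes, I is an ideal of ℤ_38


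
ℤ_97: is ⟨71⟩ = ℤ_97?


g generates ℤ_n iff gcd(g, n) = 1
gcd(71, 97) = 1
Since gcd = 1, 71 is a generator.

Yes, 71 generates ℤ_97


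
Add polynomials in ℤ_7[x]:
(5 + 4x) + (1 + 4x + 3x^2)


Add coefficients mod 7:
x^0: 5 + 1 = 6 (mod 7)
x^1: 4 + 4 = 1 (mod 7)
x^2: 0 + 3 = 3 (mod 7)
Result: 6 + x + 3x^2

f + g = 6 + x + 3x^2


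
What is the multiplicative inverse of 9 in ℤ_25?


Use the extended Euclidean algorithm to write 1 = 9·s + 25·t; then s mod 25 is the inverse.
Euclidean algorithm:
  9 = 0·25 + 9
  25 = 2·9 + 7
  9 = 1·7 + 2
  7 = 3·2 + 1
  2 = 2·1 + 0
gcd(9,25) = 1
Back-substitution gives: 9·(-11) + 25·(4) = 1
So 9⁻¹ ≡ -11 ≡ 14 (mod 25)
Check: 9 × 14 = 126 ≡ 1 (mod 25) ✓

9⁻¹ ≡ 14 (mod 25)


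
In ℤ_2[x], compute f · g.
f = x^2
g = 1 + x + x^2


Expand and collect like terms; reduce coefficients mod 2:
x^0: 0·1 = 0 ≡ 0 (mod 2)
x^1: 0·1 + 0·1 = 0 ≡ 0 (mod 2)
x^2: 0·1 + 0·1 + 1·1 = 1 ≡ 1 (mod 2)
x^3: 0·1 + 1·1 = 1 ≡ 1 (mod 2)
x^4: 1·1 = 1 ≡ 1 (mod 2)
Result: x^2 + x^3 + x^4

f · g = x^2 + x^3 + x^4


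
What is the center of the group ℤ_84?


Z(G) = {g ∈ G | gx = xg for all x ∈ G}
ℤ_84 is abelian, so Z(G) = G

Z(ℤ_84) = ℤ_84


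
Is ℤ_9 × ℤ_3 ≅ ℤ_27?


Comparing ℤ_9 × ℤ_3 and ℤ_27:
gcd(9,3) = 3 ≠ 1. Max element order in ℤ_9×ℤ_3 is lcm(9,3) = 9 < 27, so it has no element of order 27

No, ℤ_9 × ℤ_3 ≇ ℤ_27


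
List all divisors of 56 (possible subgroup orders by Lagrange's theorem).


Lagrange's theorem: |H| divides |G|
|G| = 56
Divisors of 56: 1, 2, 4, 7, 8, 14, 28, 56

Possible subgroup orders: {1, 2, 4, 7, 8, 14, 28, 56}


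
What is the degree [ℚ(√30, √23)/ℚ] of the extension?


[ℚ(√30,√23):ℚ] = [ℚ(√30,√23):ℚ(√30)]·[ℚ(√30):ℚ] = 2·2 = 4

[ℚ(√30, √23)/ℚ] = 4


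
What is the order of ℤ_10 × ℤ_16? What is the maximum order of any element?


|ℤ_10 × ℤ_16| = 10 × 16 = 160
Max element order = lcm(10,16) = 80
Cyclic? No (gcd=2)

|ℤ_10×ℤ_16| = 160, max element order = 80


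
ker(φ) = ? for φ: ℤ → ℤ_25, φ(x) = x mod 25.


Kernel = preimage of identity
ker(φ) = {x ∈ ℤ : x ≡ 0 (mod 25)} = 25ℤ = {0, ±25, ±50, ...}

ker(φ) = 25ℤ


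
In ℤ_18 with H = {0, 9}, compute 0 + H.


0 + H = {0 + h (mod 18) : h ∈ H}
0+0=0, 0+9=9

0 + H = {0, 9}


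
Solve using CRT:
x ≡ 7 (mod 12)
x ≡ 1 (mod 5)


m₁ = 12, m₂ = 5, gcd = 1, so CRT applies. M = m₁·m₂ = 60
Let M₁ = M/m₁ = 5, M₂ = M/m₂ = 12
Find y₁ ≡ M₁⁻¹ (mod m₁): 5⁻¹ ≡ 5 (mod 12)
Find y₂ ≡ M₂⁻¹ (mod m₂): 12⁻¹ ≡ 3 (mod 5)
x = a₁·M₁·y₁ + a₂·M₂·y₂ = 7·5·5 + 1·12·3 = 211
Reduce mod 60: x ≡ 31
Check: 31 mod 12 = 7 ✓, 31 mod 5 = 1 ✓

x ≡ 31 (mod 60)


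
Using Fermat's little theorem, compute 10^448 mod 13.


Fermat's little theorem: if p is prime and gcd(a,p)=1, then a^(p-1) ≡ 1 (mod p)
p = 13 is prime, gcd(10,13) = 1
Reduce exponent: 448 mod 12 = 4
So 10^448 ≡ 10^4 (mod 13)
10^4 mod 13 = 3

10^448 ≡ 3 (mod 13)


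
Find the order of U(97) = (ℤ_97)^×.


U(n) is the group of units mod n; |U(n)| = φ(n)
|U(97)| = φ(97) = 96

|U(97) = (ℤ_97)^×| = 96


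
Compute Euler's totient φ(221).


Factor n: 221 = 13 × 17
φ(n) = n · ∏(1 - 1/p) over distinct primes p | n
φ(221) = 221 · (1 - 1/13) · (1 - 1/17) = 192

φ(221) = 192


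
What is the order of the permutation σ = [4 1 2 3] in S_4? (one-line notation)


Cycle decomposition: (1 4 3 2)
Cycle lengths: 4
Order = lcm(4) = 4

ord(σ) = 4


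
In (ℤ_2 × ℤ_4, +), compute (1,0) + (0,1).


Operation: componentwise addition mod (2, 4)
(1,0) + (0,1) = ((a₁+b₁) mod 2, (a₂+b₂) mod 4) with a = (1,0), b = (0,1)

(1,0) + (0,1) = (1,1)


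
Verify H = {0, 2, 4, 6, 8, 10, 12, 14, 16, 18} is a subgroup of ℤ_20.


Subgroup test for H = {0, 2, 4, 6, 8, 10, 12, 14, 16, 18} in (ℤ_20, +):
(1) 0 ∈ H? Yes
(2) Closure: for all a,b ∈ H, (a+b) mod 20 ∈ H? Yes
(3) Inverses: for all a ∈ H, -a mod 20 ∈ H? Yes

Yes, H is a subgroup of ℤ_20


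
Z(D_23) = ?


Z(G) = {g ∈ G | gx = xg for all x ∈ G}
For odd n, Z(D_n) = {e}: no nontrivial rotation commutes with all reflections

Z(D_23) = {e}


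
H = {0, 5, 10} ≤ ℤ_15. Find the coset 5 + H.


5 + H = {5 + h (mod 15) : h ∈ H}
5+0=5, 5+5=10, 5+10=0
5 + H = {0, 5, 10} = 0 + H

5 + H = {0, 5, 10}


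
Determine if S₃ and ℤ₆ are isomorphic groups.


Comparing S₃ and ℤ₆:
S₃ is non-abelian, ℤ₆ is abelian

No, S₃ ≇ ℤ₆


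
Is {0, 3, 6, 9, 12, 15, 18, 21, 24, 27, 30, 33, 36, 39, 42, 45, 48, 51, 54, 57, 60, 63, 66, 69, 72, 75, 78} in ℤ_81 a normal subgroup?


H = {0, 3, 6, 9, 12, 15, 18, 21, 24, 27, 30, 33, 36, 39, 42, 45, 48, 51, 54, 57, 60, 63, 66, 69, 72, 75, 78} in ℤ_81
ℤ_81 is abelian; every subgroup of an abelian group is normal

Yes, normal subgroup


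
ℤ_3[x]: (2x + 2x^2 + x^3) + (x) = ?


Add coefficients mod 3:
x^0: 0 + 0 = 0 (mod 3)
x^1: 2 + 1 = 0 (mod 3)
x^2: 2 + 0 = 2 (mod 3)
x^3: 1 + 0 = 1 (mod 3)
Result: 2x^2 + x^3

f + g = 2x^2 + x^3


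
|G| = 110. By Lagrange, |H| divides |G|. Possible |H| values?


Lagrange's theorem: |H| divides |G|
|G| = 110
Divisors of 110: 1, 2, 5, 10, 11, 22, 55, 110

Possible subgroup orders: {1, 2, 5, 10, 11, 22, 55, 110}


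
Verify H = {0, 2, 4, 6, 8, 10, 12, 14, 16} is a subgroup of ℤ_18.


Subgroup test for H = {0, 2, 4, 6, 8, 10, 12, 14, 16} in (ℤ_18, +):
(1) 0 ∈ H? Yes
(2) Closure: for all a,b ∈ H, (a+b) mod 18 ∈ H? Yes
(3) Inverses: for all a ∈ H, -a mod 18 ∈ H? Yes

Yes, H is a subgroup of ℤ_18


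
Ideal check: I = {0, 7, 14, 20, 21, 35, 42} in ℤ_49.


Check ideal conditions for I = {0, 7, 14, 20, 21, 35, 42} in ℤ_49:
(1) I is an additive subgroup? No
(2) For r ∈ ℤ_49 and a ∈ I: r·a ∈ I? No  [counterexample: r=2, a=14, r·a mod 49 = 28 ∉ I]

No, I is not an ideal of ℤ_49


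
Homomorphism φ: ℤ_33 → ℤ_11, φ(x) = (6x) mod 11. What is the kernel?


Kernel = preimage of identity
ker(φ) = {x ∈ ℤ_33 : 6x ≡ 0 (mod 11)}. Since 11 | 33, φ is well-defined. The kernel is the cyclic subgroup ⟨11⟩ of ℤ_33 (order 3), i.e. {0, 11, 22}

ker(φ) = {0, 11, 22}


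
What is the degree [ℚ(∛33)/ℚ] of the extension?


∛33 has minimal polynomial x³ - 33 (irreducible over ℚ since 33 is not a perfect cube)

[ℚ(∛33)/ℚ] = 3


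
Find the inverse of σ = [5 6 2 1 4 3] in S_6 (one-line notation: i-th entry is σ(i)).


To find σ⁻¹, swap domain and range:
σ(1) = 5 → σ⁻¹(5) = 1
σ(2) = 6 → σ⁻¹(6) = 2
σ(3) = 2 → σ⁻¹(2) = 3
σ(4) = 1 → σ⁻¹(1) = 4
σ(5) = 4 → σ⁻¹(4) = 5
σ(6) = 3 → σ⁻¹(3) = 6

σ⁻¹ = [4 3 6 5 1 2]


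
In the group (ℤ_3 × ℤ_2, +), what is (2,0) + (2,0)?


Operation: componentwise addition mod (3, 2)
(2,0) + (2,0) = ((a₁+b₁) mod 3, (a₂+b₂) mod 2) with a = (2,0), b = (2,0)

(2,0) + (2,0) = (1,0)


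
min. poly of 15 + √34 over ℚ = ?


Let α = 15 + √34. Then α - 15 = √34, so (α - 15)² = 34, giving α² - 30α + 191 = 0. Degree 2 and α ∉ ℚ, so this is the minimal polynomial.

Minimal polynomial: x² - 30x + 191


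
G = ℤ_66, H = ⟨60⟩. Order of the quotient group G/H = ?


|⟨60⟩| = n / gcd(60, 66) = 66 / 6 = 11
H is normal (ℤ_66 is abelian).
|G/H| = |G| / |H| = 66 / 11 = 6

|G/H| = 6


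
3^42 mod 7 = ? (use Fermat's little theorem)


Fermat's little theorem: if p is prime and gcd(a,p)=1, then a^(p-1) ≡ 1 (mod p)
p = 7 is prime, gcd(3,7) = 1
Reduce exponent: 42 mod 6 = 0
So 3^42 ≡ 3^0 (mod 7)
3^0 = 1

3^42 ≡ 1 (mod 7)


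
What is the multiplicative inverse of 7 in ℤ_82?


Use the extended Euclidean algorithm to write 1 = 7·s + 82·t; then s mod 82 is the inverse.
Euclidean algorithm:
  7 = 0·82 + 7
  82 = 11·7 + 5
  7 = 1·5 + 2
  5 = 2·2 + 1
  2 = 2·1 + 0
gcd(7,82) = 1
Back-substitution gives: 7·(-35) + 82·(3) = 1
So 7⁻¹ ≡ -35 ≡ 47 (mod 82)
Check: 7 × 47 = 329 ≡ 1 (mod 82) ✓

7⁻¹ ≡ 47 (mod 82)


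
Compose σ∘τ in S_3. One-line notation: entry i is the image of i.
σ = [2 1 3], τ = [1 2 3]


σ∘τ: apply τ first, then σ
1 →τ 1 →σ 2
2 →τ 2 →σ 1
3 →τ 3 →σ 3

σ∘τ = [2 1 3]


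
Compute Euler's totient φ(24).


φ(n) = count of k ∈ {1,...,n} with gcd(k,n)=1
Coprimes to 24: {1, 5, 7, 11, 13, 17, 19, 23}
Count: 8

φ(24) = 8


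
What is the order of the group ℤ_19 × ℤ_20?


|A × B| = |A| · |B|
|ℤ_19 × ℤ_20| = 19 × 20 = 380

|ℤ_19 × ℤ_20| = 380


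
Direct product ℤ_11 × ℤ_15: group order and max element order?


|ℤ_11 × ℤ_15| = 11 × 15 = 165
Max element order = lcm(11,15) = 165
Cyclic? Yes (gcd=1)

|ℤ_11×ℤ_15| = 165, max element order = 165


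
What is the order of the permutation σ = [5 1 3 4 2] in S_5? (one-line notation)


Cycle decomposition: (1 5 2)
Cycle lengths: 3
Order = lcm(3) = 3

ord(σ) = 3


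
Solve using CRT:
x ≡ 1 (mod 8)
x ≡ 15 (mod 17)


m₁ = 8, m₂ = 17, gcd = 1, so CRT applies. M = m₁·m₂ = 136
Let M₁ = M/m₁ = 17, M₂ = M/m₂ = 8
Find y₁ ≡ M₁⁻¹ (mod m₁): 17⁻¹ ≡ 1 (mod 8)
Find y₂ ≡ M₂⁻¹ (mod m₂): 8⁻¹ ≡ 15 (mod 17)
x = a₁·M₁·y₁ + a₂·M₂·y₂ = 1·17·1 + 15·8·15 = 1817
Reduce mod 136: x ≡ 49
Check: 49 mod 8 = 1 ✓, 49 mod 17 = 15 ✓

x ≡ 49 (mod 136)
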